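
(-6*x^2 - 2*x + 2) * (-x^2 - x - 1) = 6*x^4 + 8*x^3 + 6*x^2 - 2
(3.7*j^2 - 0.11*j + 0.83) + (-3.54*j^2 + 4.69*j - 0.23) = 0.16*j^2 + 4.58*j + 0.6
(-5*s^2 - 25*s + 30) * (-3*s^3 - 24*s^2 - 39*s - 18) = 15*s^5 + 195*s^4 + 705*s^3 + 345*s^2 - 720*s - 540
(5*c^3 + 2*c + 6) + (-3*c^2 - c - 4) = 5*c^3 - 3*c^2 + c + 2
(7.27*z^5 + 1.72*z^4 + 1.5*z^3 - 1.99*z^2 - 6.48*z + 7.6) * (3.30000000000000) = 23.991*z^5 + 5.676*z^4 + 4.95*z^3 - 6.567*z^2 - 21.384*z + 25.08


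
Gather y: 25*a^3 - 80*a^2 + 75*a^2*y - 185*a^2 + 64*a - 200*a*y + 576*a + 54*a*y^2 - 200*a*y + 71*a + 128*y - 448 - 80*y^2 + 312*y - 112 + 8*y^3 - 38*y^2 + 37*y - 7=25*a^3 - 265*a^2 + 711*a + 8*y^3 + y^2*(54*a - 118) + y*(75*a^2 - 400*a + 477) - 567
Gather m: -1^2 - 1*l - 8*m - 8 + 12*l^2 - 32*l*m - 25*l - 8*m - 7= 12*l^2 - 26*l + m*(-32*l - 16) - 16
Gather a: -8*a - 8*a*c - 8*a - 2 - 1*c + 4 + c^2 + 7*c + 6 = a*(-8*c - 16) + c^2 + 6*c + 8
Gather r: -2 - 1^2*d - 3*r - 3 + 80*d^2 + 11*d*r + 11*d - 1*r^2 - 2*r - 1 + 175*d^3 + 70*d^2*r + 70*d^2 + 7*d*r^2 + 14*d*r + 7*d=175*d^3 + 150*d^2 + 17*d + r^2*(7*d - 1) + r*(70*d^2 + 25*d - 5) - 6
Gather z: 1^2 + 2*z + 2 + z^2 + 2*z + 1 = z^2 + 4*z + 4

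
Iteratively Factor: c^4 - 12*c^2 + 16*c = (c - 2)*(c^3 + 2*c^2 - 8*c) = (c - 2)*(c + 4)*(c^2 - 2*c) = (c - 2)^2*(c + 4)*(c)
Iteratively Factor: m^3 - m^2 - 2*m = (m + 1)*(m^2 - 2*m) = m*(m + 1)*(m - 2)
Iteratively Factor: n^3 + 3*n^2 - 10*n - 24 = (n + 2)*(n^2 + n - 12) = (n + 2)*(n + 4)*(n - 3)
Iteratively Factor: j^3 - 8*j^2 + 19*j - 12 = (j - 4)*(j^2 - 4*j + 3) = (j - 4)*(j - 3)*(j - 1)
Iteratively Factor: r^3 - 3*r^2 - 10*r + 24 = (r - 4)*(r^2 + r - 6) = (r - 4)*(r + 3)*(r - 2)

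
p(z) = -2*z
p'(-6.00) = -2.00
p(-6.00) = 12.00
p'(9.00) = -2.00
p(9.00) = -18.00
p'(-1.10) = -2.00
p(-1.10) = 2.20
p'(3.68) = -2.00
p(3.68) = -7.36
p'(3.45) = -2.00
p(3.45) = -6.90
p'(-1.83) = -2.00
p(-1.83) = 3.66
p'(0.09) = -2.00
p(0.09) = -0.18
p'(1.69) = -2.00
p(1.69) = -3.38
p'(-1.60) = -2.00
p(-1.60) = 3.20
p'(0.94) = -2.00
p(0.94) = -1.88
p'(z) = -2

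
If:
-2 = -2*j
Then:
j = 1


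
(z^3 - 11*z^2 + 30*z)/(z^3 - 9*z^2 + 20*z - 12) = z*(z - 5)/(z^2 - 3*z + 2)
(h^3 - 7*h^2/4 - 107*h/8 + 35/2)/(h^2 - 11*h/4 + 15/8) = (2*h^2 - h - 28)/(2*h - 3)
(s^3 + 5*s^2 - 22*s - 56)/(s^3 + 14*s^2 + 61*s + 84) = (s^2 - 2*s - 8)/(s^2 + 7*s + 12)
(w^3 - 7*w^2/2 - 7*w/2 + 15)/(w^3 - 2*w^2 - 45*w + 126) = (w^2 - w/2 - 5)/(w^2 + w - 42)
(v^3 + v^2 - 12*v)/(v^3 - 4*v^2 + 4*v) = (v^2 + v - 12)/(v^2 - 4*v + 4)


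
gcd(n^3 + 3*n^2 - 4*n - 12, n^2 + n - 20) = 1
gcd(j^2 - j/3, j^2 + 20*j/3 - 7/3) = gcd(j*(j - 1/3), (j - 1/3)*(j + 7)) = j - 1/3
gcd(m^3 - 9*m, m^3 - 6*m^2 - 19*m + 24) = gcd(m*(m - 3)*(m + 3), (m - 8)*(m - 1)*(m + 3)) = m + 3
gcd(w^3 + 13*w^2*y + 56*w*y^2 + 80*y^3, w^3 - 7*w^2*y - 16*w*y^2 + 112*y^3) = w + 4*y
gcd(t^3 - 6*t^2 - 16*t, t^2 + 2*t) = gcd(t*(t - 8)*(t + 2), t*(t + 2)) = t^2 + 2*t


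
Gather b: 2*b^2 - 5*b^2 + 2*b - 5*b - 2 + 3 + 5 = -3*b^2 - 3*b + 6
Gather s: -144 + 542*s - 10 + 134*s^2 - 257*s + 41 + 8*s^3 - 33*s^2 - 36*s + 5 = 8*s^3 + 101*s^2 + 249*s - 108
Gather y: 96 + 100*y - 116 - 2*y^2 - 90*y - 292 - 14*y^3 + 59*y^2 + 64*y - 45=-14*y^3 + 57*y^2 + 74*y - 357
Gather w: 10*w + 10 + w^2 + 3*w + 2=w^2 + 13*w + 12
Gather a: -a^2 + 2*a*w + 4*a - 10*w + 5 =-a^2 + a*(2*w + 4) - 10*w + 5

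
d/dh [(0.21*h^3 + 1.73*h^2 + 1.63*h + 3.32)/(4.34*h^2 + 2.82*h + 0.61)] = (0.9114*h^4 + 1.1844*h^3 - 1.8113*h^2 - 26.707*h - 8.3681)/(18.8356*h^4 + 24.4776*h^3 + 13.2472*h^2 + 3.4404*h + 0.3721)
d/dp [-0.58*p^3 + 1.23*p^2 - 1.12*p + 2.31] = -1.74*p^2 + 2.46*p - 1.12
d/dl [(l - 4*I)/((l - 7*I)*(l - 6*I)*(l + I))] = 2*(-l^3 + 12*I*l^2 + 48*l - 79*I)/(l^6 - 24*I*l^5 - 202*l^4 + 612*I*l^3 - 167*l^2 + 2436*I*l - 1764)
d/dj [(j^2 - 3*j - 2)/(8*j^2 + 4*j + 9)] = (28*j^2 + 50*j - 19)/(64*j^4 + 64*j^3 + 160*j^2 + 72*j + 81)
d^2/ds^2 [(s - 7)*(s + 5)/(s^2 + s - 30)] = 2*(-3*s^3 - 15*s^2 - 285*s - 245)/(s^6 + 3*s^5 - 87*s^4 - 179*s^3 + 2610*s^2 + 2700*s - 27000)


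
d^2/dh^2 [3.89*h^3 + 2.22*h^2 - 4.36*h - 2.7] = 23.34*h + 4.44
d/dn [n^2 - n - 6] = 2*n - 1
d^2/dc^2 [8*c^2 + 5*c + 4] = 16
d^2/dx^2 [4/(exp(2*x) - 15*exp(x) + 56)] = 4*((15 - 4*exp(x))*(exp(2*x) - 15*exp(x) + 56) + 2*(2*exp(x) - 15)^2*exp(x))*exp(x)/(exp(2*x) - 15*exp(x) + 56)^3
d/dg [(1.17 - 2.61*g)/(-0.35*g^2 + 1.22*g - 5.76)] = (-0.9135*g^2 + 0.819*g + 13.6062)/(0.1225*g^4 - 0.854*g^3 + 5.5204*g^2 - 14.0544*g + 33.1776)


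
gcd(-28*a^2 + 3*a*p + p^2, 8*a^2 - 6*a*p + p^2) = -4*a + p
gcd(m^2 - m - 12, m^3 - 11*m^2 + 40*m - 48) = m - 4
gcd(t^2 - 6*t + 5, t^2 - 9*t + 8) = t - 1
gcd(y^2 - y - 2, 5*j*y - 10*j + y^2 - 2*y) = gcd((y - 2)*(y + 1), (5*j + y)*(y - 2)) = y - 2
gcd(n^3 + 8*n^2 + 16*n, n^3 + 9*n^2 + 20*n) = n^2 + 4*n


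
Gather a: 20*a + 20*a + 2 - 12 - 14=40*a - 24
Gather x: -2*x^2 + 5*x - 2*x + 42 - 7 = -2*x^2 + 3*x + 35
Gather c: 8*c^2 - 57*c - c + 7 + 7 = 8*c^2 - 58*c + 14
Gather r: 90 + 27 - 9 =108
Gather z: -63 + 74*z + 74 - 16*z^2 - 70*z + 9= -16*z^2 + 4*z + 20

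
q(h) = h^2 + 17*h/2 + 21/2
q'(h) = 2*h + 17/2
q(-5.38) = -6.29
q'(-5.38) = -2.26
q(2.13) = 33.14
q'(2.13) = 12.76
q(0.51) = 15.10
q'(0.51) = 9.52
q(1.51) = 25.62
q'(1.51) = 11.52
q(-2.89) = -5.71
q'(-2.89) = 2.72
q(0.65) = 16.45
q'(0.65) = 9.80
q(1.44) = 24.81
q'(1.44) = 11.38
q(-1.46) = 0.22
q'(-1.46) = 5.58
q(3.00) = 45.00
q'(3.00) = 14.50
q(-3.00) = -6.00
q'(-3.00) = 2.50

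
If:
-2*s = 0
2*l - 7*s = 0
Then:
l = 0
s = 0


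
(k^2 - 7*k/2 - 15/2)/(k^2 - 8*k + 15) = (k + 3/2)/(k - 3)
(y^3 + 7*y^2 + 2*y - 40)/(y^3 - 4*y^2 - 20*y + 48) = (y + 5)/(y - 6)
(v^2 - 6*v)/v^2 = (v - 6)/v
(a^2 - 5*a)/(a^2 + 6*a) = (a - 5)/(a + 6)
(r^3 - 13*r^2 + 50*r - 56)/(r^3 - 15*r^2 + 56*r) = (r^2 - 6*r + 8)/(r*(r - 8))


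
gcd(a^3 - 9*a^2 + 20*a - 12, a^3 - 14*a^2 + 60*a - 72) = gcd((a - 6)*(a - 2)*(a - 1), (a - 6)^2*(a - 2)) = a^2 - 8*a + 12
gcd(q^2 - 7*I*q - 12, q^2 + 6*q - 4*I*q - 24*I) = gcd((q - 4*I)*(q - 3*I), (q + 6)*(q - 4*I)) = q - 4*I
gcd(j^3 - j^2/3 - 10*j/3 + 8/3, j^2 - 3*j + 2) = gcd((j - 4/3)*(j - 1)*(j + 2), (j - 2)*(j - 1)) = j - 1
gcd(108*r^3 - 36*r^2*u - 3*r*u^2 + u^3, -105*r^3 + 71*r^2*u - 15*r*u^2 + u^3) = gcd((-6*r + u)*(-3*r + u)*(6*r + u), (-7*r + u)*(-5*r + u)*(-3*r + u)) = 3*r - u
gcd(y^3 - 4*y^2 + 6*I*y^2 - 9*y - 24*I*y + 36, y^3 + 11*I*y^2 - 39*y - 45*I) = y^2 + 6*I*y - 9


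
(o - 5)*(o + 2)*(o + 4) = o^3 + o^2 - 22*o - 40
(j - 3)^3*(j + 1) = j^4 - 8*j^3 + 18*j^2 - 27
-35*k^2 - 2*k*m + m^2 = (-7*k + m)*(5*k + m)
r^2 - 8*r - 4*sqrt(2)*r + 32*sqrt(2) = (r - 8)*(r - 4*sqrt(2))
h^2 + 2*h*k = h*(h + 2*k)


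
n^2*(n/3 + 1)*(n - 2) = n^4/3 + n^3/3 - 2*n^2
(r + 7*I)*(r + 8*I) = r^2 + 15*I*r - 56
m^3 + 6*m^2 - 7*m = m*(m - 1)*(m + 7)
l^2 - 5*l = l*(l - 5)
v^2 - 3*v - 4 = (v - 4)*(v + 1)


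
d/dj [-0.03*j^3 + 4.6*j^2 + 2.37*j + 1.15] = -0.09*j^2 + 9.2*j + 2.37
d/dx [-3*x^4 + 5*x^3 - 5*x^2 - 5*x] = -12*x^3 + 15*x^2 - 10*x - 5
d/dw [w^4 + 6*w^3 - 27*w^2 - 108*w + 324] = 4*w^3 + 18*w^2 - 54*w - 108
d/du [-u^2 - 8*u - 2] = -2*u - 8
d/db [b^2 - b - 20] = 2*b - 1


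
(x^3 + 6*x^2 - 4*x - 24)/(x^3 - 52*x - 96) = (x - 2)/(x - 8)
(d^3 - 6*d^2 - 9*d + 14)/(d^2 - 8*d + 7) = d + 2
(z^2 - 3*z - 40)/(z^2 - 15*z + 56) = (z + 5)/(z - 7)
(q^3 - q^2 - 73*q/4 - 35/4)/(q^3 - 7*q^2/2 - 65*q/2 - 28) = (2*q^2 - 9*q - 5)/(2*(q^2 - 7*q - 8))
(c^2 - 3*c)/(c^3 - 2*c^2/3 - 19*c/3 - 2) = 3*c/(3*c^2 + 7*c + 2)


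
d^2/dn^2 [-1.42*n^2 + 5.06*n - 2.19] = -2.84000000000000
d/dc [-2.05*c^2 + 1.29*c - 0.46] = 1.29 - 4.1*c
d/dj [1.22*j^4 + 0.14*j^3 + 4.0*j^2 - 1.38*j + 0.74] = 4.88*j^3 + 0.42*j^2 + 8.0*j - 1.38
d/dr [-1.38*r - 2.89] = -1.38000000000000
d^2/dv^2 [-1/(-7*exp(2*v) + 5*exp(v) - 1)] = ((5 - 28*exp(v))*(7*exp(2*v) - 5*exp(v) + 1) + 2*(14*exp(v) - 5)^2*exp(v))*exp(v)/(7*exp(2*v) - 5*exp(v) + 1)^3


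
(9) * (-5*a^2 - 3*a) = -45*a^2 - 27*a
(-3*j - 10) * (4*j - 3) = -12*j^2 - 31*j + 30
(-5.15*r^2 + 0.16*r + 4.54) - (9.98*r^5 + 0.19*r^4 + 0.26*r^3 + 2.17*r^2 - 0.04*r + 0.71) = -9.98*r^5 - 0.19*r^4 - 0.26*r^3 - 7.32*r^2 + 0.2*r + 3.83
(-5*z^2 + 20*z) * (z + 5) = -5*z^3 - 5*z^2 + 100*z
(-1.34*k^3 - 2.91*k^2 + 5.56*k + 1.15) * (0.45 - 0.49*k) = 0.6566*k^4 + 0.8229*k^3 - 4.0339*k^2 + 1.9385*k + 0.5175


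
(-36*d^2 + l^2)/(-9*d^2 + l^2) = (36*d^2 - l^2)/(9*d^2 - l^2)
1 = 1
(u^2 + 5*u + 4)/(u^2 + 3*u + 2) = (u + 4)/(u + 2)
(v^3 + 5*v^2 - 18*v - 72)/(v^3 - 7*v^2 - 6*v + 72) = (v + 6)/(v - 6)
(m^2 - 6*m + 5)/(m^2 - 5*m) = (m - 1)/m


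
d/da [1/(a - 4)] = -1/(a - 4)^2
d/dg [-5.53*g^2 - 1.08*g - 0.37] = -11.06*g - 1.08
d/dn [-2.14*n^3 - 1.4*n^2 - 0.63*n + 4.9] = -6.42*n^2 - 2.8*n - 0.63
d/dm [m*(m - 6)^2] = 3*(m - 6)*(m - 2)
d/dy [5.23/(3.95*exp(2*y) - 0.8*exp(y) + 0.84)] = (4.184 - 41.317*exp(y))*exp(y)/(3.95*exp(2*y) - 0.8*exp(y) + 0.84)^2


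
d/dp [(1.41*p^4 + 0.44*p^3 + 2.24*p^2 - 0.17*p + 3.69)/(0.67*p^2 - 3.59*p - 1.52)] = (1.8894*p^5 - 14.8909*p^4 - 11.732*p^3 - 9.9341*p^2 - 11.7542*p + 13.5055)/(0.4489*p^4 - 4.8106*p^3 + 10.8513*p^2 + 10.9136*p + 2.3104)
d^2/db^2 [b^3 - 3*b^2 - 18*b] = 6*b - 6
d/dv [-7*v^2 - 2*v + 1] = -14*v - 2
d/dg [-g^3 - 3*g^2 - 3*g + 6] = -3*g^2 - 6*g - 3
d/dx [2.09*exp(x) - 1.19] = 2.09*exp(x)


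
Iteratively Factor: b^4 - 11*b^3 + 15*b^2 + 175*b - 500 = (b - 5)*(b^3 - 6*b^2 - 15*b + 100) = (b - 5)^2*(b^2 - b - 20) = (b - 5)^3*(b + 4)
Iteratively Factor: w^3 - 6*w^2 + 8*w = (w - 2)*(w^2 - 4*w) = (w - 4)*(w - 2)*(w)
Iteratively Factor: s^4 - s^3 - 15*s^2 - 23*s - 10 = (s + 2)*(s^3 - 3*s^2 - 9*s - 5) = (s - 5)*(s + 2)*(s^2 + 2*s + 1) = (s - 5)*(s + 1)*(s + 2)*(s + 1)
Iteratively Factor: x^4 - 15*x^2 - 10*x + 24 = (x - 1)*(x^3 + x^2 - 14*x - 24) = (x - 1)*(x + 3)*(x^2 - 2*x - 8) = (x - 4)*(x - 1)*(x + 3)*(x + 2)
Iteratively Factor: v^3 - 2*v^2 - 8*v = (v - 4)*(v^2 + 2*v) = v*(v - 4)*(v + 2)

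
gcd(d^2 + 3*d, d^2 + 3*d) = d^2 + 3*d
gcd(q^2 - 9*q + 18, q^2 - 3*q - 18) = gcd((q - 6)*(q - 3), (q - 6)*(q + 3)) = q - 6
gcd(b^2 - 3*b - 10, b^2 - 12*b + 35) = b - 5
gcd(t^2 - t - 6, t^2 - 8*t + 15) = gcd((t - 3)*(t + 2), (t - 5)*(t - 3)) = t - 3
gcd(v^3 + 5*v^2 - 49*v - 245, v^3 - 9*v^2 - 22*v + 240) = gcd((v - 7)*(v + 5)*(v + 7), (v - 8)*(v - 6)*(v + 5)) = v + 5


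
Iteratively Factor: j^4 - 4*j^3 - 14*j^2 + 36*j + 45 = (j - 3)*(j^3 - j^2 - 17*j - 15) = (j - 3)*(j + 1)*(j^2 - 2*j - 15) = (j - 5)*(j - 3)*(j + 1)*(j + 3)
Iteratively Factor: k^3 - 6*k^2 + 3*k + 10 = (k + 1)*(k^2 - 7*k + 10) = (k - 5)*(k + 1)*(k - 2)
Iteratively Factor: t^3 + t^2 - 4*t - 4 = (t + 1)*(t^2 - 4) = (t - 2)*(t + 1)*(t + 2)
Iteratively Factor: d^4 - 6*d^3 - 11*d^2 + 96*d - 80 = (d - 4)*(d^3 - 2*d^2 - 19*d + 20) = (d - 4)*(d + 4)*(d^2 - 6*d + 5) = (d - 5)*(d - 4)*(d + 4)*(d - 1)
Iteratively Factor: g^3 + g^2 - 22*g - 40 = (g + 4)*(g^2 - 3*g - 10) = (g - 5)*(g + 4)*(g + 2)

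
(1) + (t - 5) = t - 4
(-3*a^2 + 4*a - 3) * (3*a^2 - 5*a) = -9*a^4 + 27*a^3 - 29*a^2 + 15*a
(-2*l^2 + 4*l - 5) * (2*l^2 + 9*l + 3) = -4*l^4 - 10*l^3 + 20*l^2 - 33*l - 15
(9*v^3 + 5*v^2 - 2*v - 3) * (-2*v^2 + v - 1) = -18*v^5 - v^4 - v^2 - v + 3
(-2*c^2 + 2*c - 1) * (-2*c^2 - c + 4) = 4*c^4 - 2*c^3 - 8*c^2 + 9*c - 4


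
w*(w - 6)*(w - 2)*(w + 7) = w^4 - w^3 - 44*w^2 + 84*w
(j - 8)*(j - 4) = j^2 - 12*j + 32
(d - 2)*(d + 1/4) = d^2 - 7*d/4 - 1/2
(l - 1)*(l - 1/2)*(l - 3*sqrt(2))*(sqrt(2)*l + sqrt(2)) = sqrt(2)*l^4 - 6*l^3 - sqrt(2)*l^3/2 - sqrt(2)*l^2 + 3*l^2 + sqrt(2)*l/2 + 6*l - 3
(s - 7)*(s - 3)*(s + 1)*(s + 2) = s^4 - 7*s^3 - 7*s^2 + 43*s + 42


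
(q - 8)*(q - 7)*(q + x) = q^3 + q^2*x - 15*q^2 - 15*q*x + 56*q + 56*x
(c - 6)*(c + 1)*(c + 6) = c^3 + c^2 - 36*c - 36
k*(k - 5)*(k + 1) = k^3 - 4*k^2 - 5*k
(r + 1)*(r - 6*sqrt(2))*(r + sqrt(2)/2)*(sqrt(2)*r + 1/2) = sqrt(2)*r^4 - 21*r^3/2 + sqrt(2)*r^3 - 35*sqrt(2)*r^2/4 - 21*r^2/2 - 35*sqrt(2)*r/4 - 3*r - 3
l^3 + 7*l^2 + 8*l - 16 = (l - 1)*(l + 4)^2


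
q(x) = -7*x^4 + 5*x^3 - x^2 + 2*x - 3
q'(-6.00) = 6602.00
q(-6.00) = -10203.00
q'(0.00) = 2.00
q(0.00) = -3.00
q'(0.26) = 2.00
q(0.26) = -2.49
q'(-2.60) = 600.73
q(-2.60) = -422.72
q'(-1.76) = 204.63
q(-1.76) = -104.04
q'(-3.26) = 1138.02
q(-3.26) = -984.00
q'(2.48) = -337.79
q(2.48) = -192.72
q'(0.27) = 2.00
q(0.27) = -2.47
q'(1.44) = -53.38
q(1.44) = -17.36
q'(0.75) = -2.88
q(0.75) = -2.17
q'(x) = -28*x^3 + 15*x^2 - 2*x + 2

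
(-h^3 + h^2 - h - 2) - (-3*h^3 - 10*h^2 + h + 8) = 2*h^3 + 11*h^2 - 2*h - 10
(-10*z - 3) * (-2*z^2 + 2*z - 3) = 20*z^3 - 14*z^2 + 24*z + 9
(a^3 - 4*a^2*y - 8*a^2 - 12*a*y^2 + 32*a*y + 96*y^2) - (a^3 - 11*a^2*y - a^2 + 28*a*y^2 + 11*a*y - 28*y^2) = 7*a^2*y - 7*a^2 - 40*a*y^2 + 21*a*y + 124*y^2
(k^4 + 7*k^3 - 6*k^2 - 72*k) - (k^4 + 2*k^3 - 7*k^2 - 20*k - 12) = 5*k^3 + k^2 - 52*k + 12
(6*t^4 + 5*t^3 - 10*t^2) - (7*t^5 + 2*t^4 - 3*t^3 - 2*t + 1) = -7*t^5 + 4*t^4 + 8*t^3 - 10*t^2 + 2*t - 1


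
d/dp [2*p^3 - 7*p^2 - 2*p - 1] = 6*p^2 - 14*p - 2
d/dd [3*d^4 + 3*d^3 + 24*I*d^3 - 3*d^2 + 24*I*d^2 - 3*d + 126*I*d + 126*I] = 12*d^3 + d^2*(9 + 72*I) + d*(-6 + 48*I) - 3 + 126*I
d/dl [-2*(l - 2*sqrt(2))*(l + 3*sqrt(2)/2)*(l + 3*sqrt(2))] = -6*l^2 - 10*sqrt(2)*l + 18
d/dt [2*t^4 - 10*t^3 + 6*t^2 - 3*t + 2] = 8*t^3 - 30*t^2 + 12*t - 3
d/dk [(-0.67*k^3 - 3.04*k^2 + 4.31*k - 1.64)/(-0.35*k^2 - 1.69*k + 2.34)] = (0.2345*k^4 + 2.2646*k^3 + 1.9427*k^2 - 15.3752*k + 7.3138)/(0.1225*k^4 + 1.183*k^3 + 1.2181*k^2 - 7.9092*k + 5.4756)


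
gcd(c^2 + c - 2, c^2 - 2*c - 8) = c + 2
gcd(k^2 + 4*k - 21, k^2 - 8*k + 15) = k - 3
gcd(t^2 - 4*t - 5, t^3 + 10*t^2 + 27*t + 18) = t + 1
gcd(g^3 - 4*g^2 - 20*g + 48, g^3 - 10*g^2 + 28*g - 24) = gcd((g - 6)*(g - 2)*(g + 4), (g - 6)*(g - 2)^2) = g^2 - 8*g + 12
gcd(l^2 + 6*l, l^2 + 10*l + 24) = l + 6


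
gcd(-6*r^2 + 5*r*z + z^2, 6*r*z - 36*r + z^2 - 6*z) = 6*r + z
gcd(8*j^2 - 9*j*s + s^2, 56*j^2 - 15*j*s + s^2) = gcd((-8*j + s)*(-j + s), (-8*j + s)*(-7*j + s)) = -8*j + s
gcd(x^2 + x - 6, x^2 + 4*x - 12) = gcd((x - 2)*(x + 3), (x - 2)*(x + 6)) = x - 2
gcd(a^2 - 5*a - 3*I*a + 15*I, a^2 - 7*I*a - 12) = a - 3*I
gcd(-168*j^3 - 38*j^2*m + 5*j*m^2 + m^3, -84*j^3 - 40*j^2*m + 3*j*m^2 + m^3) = 42*j^2 - j*m - m^2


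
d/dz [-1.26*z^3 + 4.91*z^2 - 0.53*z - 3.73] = -3.78*z^2 + 9.82*z - 0.53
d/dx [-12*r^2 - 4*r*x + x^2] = -4*r + 2*x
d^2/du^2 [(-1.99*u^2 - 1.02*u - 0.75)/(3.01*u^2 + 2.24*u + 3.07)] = (8.352148*u^3 + 69.563508*u^2 + 26.212284*u - 17.14778)/(27.270901*u^6 + 60.883872*u^5 + 128.752449*u^4 + 135.434432*u^3 + 131.318943*u^2 + 63.335328*u + 28.934443)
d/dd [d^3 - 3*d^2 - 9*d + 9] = 3*d^2 - 6*d - 9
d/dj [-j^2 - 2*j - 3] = -2*j - 2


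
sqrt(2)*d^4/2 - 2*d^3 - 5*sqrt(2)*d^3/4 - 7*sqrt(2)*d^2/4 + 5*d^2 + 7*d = d*(d - 7/2)*(d - 2*sqrt(2))*(sqrt(2)*d/2 + sqrt(2)/2)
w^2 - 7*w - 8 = (w - 8)*(w + 1)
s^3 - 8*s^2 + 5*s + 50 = (s - 5)^2*(s + 2)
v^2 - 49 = (v - 7)*(v + 7)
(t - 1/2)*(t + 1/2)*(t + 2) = t^3 + 2*t^2 - t/4 - 1/2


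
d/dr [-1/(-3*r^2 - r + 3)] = (-6*r - 1)/(3*r^2 + r - 3)^2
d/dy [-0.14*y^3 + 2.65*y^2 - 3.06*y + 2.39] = -0.42*y^2 + 5.3*y - 3.06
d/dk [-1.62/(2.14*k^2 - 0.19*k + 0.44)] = (6.9336*k - 0.3078)/(2.14*k^2 - 0.19*k + 0.44)^2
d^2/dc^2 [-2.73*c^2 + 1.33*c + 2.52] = -5.46000000000000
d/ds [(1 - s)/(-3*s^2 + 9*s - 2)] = (-3*s^2 + 6*s - 7)/(9*s^4 - 54*s^3 + 93*s^2 - 36*s + 4)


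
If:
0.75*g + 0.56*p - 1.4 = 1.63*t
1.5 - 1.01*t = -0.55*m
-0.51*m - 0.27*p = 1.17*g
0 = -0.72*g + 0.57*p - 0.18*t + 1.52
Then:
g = 1.63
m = -3.37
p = -0.71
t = -0.35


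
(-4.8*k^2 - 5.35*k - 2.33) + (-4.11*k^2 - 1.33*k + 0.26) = -8.91*k^2 - 6.68*k - 2.07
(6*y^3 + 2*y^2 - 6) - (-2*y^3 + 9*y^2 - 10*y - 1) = 8*y^3 - 7*y^2 + 10*y - 5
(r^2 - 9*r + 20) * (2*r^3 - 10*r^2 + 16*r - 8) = 2*r^5 - 28*r^4 + 146*r^3 - 352*r^2 + 392*r - 160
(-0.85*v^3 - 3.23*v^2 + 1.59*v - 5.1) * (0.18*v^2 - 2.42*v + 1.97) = -0.153*v^5 + 1.4756*v^4 + 6.4283*v^3 - 11.1289*v^2 + 15.4743*v - 10.047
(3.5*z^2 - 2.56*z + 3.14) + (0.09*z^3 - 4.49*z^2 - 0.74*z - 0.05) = 0.09*z^3 - 0.99*z^2 - 3.3*z + 3.09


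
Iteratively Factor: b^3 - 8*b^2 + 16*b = (b - 4)*(b^2 - 4*b) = b*(b - 4)*(b - 4)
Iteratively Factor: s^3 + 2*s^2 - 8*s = (s)*(s^2 + 2*s - 8) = s*(s + 4)*(s - 2)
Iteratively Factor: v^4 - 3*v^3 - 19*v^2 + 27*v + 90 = (v + 2)*(v^3 - 5*v^2 - 9*v + 45) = (v + 2)*(v + 3)*(v^2 - 8*v + 15) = (v - 5)*(v + 2)*(v + 3)*(v - 3)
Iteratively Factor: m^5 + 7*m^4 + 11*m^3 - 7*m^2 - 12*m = (m + 1)*(m^4 + 6*m^3 + 5*m^2 - 12*m) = (m + 1)*(m + 3)*(m^3 + 3*m^2 - 4*m) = m*(m + 1)*(m + 3)*(m^2 + 3*m - 4) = m*(m + 1)*(m + 3)*(m + 4)*(m - 1)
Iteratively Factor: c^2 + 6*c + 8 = (c + 4)*(c + 2)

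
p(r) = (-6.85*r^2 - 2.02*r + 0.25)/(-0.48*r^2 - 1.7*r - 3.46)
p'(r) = (-13.7*r - 2.02)/(-0.48*r^2 - 1.7*r - 3.46) + (0.96*r + 1.7)*(-6.85*r^2 - 2.02*r + 0.25)/(-0.48*r^2 - 1.7*r - 3.46)^2 = (10.6754*r^2 + 47.642*r + 7.4142)/(0.2304*r^4 + 1.632*r^3 + 6.2116*r^2 + 11.764*r + 11.9716)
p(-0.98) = 1.93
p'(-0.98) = -5.71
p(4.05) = 6.60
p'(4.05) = 1.13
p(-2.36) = 15.62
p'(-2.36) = -10.12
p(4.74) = 7.32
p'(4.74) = 0.95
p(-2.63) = 18.11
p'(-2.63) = -8.26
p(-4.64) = 23.34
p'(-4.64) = 0.46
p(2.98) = 5.21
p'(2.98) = 1.49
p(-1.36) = 4.75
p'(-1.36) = -9.08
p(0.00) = -0.07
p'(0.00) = 0.62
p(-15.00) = 17.57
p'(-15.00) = 0.23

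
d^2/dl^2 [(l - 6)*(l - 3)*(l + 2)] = 6*l - 14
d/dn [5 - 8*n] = -8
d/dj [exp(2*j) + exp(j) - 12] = (2*exp(j) + 1)*exp(j)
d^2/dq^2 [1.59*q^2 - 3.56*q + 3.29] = 3.18000000000000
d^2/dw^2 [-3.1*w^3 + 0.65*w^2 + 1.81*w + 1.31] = 1.3 - 18.6*w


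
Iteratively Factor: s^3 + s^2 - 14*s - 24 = (s + 2)*(s^2 - s - 12) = (s + 2)*(s + 3)*(s - 4)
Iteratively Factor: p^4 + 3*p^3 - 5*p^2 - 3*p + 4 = (p - 1)*(p^3 + 4*p^2 - p - 4) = (p - 1)^2*(p^2 + 5*p + 4) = (p - 1)^2*(p + 4)*(p + 1)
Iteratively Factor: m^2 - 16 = (m - 4)*(m + 4)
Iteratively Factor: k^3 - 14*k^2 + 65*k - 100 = (k - 4)*(k^2 - 10*k + 25) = (k - 5)*(k - 4)*(k - 5)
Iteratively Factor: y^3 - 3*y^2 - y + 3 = (y + 1)*(y^2 - 4*y + 3) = (y - 3)*(y + 1)*(y - 1)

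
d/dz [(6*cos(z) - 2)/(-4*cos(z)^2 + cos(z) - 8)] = 2*(12*sin(z)^2 + 8*cos(z) + 11)*sin(z)/(4*sin(z)^2 + cos(z) - 12)^2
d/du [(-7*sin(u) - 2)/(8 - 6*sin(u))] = -17*cos(u)/(3*sin(u) - 4)^2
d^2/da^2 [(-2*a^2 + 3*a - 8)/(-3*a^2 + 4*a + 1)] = 2*(-3*a^3 + 234*a^2 - 315*a + 166)/(27*a^6 - 108*a^5 + 117*a^4 + 8*a^3 - 39*a^2 - 12*a - 1)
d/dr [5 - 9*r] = -9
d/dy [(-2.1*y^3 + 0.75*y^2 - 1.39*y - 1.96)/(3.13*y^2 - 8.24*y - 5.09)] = (-6.573*y^4 + 34.608*y^3 + 30.2377*y^2 + 4.6346*y - 9.0753)/(9.7969*y^4 - 51.5824*y^3 + 36.0342*y^2 + 83.8832*y + 25.9081)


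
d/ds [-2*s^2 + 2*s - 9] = 2 - 4*s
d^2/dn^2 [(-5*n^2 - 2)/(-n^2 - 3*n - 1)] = 6*(-5*n^3 - 3*n^2 + 6*n + 7)/(n^6 + 9*n^5 + 30*n^4 + 45*n^3 + 30*n^2 + 9*n + 1)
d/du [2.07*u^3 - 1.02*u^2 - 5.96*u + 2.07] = 6.21*u^2 - 2.04*u - 5.96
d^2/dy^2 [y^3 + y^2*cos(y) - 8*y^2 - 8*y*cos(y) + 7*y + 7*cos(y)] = -y^2*cos(y) - 4*y*sin(y) + 8*y*cos(y) + 6*y + 16*sin(y) - 5*cos(y) - 16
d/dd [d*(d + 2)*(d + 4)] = 3*d^2 + 12*d + 8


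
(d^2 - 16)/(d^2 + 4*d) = (d - 4)/d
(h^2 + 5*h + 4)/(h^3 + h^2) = (h + 4)/h^2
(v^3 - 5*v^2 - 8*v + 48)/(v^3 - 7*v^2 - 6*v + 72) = (v - 4)/(v - 6)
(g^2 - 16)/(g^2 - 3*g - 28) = (g - 4)/(g - 7)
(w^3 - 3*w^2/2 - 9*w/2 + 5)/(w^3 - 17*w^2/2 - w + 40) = (w - 1)/(w - 8)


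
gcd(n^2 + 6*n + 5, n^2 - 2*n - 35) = n + 5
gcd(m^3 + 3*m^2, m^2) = m^2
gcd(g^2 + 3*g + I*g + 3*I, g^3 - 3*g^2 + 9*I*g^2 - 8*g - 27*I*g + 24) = g + I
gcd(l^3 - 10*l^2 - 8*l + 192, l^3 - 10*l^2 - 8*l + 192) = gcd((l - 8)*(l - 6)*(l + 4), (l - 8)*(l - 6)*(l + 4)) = l^3 - 10*l^2 - 8*l + 192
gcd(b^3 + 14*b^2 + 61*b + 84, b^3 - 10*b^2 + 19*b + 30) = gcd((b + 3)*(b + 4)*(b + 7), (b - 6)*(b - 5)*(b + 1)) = 1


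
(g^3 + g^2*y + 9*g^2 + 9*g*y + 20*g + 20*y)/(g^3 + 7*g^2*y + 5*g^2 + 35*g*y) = (g^2 + g*y + 4*g + 4*y)/(g*(g + 7*y))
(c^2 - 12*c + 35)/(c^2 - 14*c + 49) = (c - 5)/(c - 7)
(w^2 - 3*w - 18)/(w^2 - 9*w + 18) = (w + 3)/(w - 3)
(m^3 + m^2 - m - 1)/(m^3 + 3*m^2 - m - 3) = (m + 1)/(m + 3)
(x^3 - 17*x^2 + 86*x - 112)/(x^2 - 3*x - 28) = (x^2 - 10*x + 16)/(x + 4)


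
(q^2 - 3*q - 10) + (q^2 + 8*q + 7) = 2*q^2 + 5*q - 3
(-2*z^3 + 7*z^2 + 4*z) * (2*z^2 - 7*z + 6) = -4*z^5 + 28*z^4 - 53*z^3 + 14*z^2 + 24*z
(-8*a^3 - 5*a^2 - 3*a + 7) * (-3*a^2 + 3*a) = 24*a^5 - 9*a^4 - 6*a^3 - 30*a^2 + 21*a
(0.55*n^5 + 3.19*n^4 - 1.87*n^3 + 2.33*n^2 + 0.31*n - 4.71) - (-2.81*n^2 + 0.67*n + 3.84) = 0.55*n^5 + 3.19*n^4 - 1.87*n^3 + 5.14*n^2 - 0.36*n - 8.55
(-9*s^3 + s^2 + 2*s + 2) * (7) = -63*s^3 + 7*s^2 + 14*s + 14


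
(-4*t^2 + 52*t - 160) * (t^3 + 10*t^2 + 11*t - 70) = -4*t^5 + 12*t^4 + 316*t^3 - 748*t^2 - 5400*t + 11200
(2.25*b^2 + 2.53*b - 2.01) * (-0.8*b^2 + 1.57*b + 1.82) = -1.8*b^4 + 1.5085*b^3 + 9.6751*b^2 + 1.4489*b - 3.6582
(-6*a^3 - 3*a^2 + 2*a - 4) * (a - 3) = -6*a^4 + 15*a^3 + 11*a^2 - 10*a + 12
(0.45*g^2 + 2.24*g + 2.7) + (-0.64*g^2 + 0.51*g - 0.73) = -0.19*g^2 + 2.75*g + 1.97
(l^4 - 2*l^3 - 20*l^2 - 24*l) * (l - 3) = l^5 - 5*l^4 - 14*l^3 + 36*l^2 + 72*l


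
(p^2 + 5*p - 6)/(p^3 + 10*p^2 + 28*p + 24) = (p - 1)/(p^2 + 4*p + 4)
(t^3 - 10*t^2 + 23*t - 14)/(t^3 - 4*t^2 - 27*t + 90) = (t^3 - 10*t^2 + 23*t - 14)/(t^3 - 4*t^2 - 27*t + 90)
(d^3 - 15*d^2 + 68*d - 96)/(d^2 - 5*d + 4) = (d^2 - 11*d + 24)/(d - 1)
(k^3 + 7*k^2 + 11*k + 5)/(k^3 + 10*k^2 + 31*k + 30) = (k^2 + 2*k + 1)/(k^2 + 5*k + 6)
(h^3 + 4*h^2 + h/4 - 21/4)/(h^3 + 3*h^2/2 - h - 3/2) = (h + 7/2)/(h + 1)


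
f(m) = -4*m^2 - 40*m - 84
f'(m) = -8*m - 40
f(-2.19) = -15.58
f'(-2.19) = -22.48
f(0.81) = -119.02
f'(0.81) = -46.48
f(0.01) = -84.40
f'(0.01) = -40.08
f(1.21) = -138.26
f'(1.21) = -49.68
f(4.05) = -311.61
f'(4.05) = -72.40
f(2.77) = -225.49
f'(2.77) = -62.16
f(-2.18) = -15.81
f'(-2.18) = -22.56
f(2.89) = -233.01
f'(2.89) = -63.12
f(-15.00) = -384.00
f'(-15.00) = 80.00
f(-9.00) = -48.00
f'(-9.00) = 32.00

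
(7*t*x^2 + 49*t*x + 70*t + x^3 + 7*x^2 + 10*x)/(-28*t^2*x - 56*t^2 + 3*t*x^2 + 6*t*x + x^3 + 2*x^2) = (x + 5)/(-4*t + x)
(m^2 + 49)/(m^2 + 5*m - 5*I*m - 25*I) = (m^2 + 49)/(m^2 + 5*m*(1 - I) - 25*I)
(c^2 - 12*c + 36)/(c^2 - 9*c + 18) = (c - 6)/(c - 3)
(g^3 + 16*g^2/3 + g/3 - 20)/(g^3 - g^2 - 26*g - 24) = (g^2 + 4*g/3 - 5)/(g^2 - 5*g - 6)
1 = 1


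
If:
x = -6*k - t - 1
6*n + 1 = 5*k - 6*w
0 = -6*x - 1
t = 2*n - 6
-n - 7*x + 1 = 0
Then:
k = 5/36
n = 13/6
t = -5/3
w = -479/216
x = -1/6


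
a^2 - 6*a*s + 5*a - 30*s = (a + 5)*(a - 6*s)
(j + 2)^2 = j^2 + 4*j + 4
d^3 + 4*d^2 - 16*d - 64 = (d - 4)*(d + 4)^2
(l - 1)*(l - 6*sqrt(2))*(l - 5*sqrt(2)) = l^3 - 11*sqrt(2)*l^2 - l^2 + 11*sqrt(2)*l + 60*l - 60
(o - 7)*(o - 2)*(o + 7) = o^3 - 2*o^2 - 49*o + 98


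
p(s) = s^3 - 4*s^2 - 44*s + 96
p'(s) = 3*s^2 - 8*s - 44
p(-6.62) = -78.14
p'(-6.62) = 140.43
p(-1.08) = 137.59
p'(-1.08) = -31.86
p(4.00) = -80.00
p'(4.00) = -28.00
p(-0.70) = 124.50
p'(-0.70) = -36.93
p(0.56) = 70.28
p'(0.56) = -47.54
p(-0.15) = 102.51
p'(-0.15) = -42.73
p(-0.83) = 129.19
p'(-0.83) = -35.29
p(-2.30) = 163.87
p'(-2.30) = -9.73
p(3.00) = -45.00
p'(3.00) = -41.00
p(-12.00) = -1680.00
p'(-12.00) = 484.00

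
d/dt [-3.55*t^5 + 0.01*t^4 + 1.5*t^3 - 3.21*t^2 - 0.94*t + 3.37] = -17.75*t^4 + 0.04*t^3 + 4.5*t^2 - 6.42*t - 0.94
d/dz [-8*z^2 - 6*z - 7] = -16*z - 6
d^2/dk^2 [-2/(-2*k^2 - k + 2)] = 4*(-4*k^2 - 2*k + (4*k + 1)^2 + 4)/(2*k^2 + k - 2)^3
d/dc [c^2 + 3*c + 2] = 2*c + 3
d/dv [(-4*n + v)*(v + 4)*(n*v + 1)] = -n*(4*n - v)*(v + 4) - (4*n - v)*(n*v + 1) + (v + 4)*(n*v + 1)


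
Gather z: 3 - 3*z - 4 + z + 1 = -2*z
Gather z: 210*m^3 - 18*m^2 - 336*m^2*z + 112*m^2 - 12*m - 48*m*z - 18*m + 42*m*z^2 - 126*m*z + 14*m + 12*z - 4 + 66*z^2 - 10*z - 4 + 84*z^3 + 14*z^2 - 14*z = 210*m^3 + 94*m^2 - 16*m + 84*z^3 + z^2*(42*m + 80) + z*(-336*m^2 - 174*m - 12) - 8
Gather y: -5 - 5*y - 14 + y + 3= -4*y - 16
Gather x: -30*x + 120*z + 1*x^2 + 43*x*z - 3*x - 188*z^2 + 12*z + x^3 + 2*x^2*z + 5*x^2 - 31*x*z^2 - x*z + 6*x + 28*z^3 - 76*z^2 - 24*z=x^3 + x^2*(2*z + 6) + x*(-31*z^2 + 42*z - 27) + 28*z^3 - 264*z^2 + 108*z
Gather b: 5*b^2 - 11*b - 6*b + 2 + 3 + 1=5*b^2 - 17*b + 6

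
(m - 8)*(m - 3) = m^2 - 11*m + 24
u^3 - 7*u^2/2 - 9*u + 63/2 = (u - 7/2)*(u - 3)*(u + 3)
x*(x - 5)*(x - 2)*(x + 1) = x^4 - 6*x^3 + 3*x^2 + 10*x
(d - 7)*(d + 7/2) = d^2 - 7*d/2 - 49/2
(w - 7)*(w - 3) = w^2 - 10*w + 21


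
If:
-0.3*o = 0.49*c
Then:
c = -0.612244897959184*o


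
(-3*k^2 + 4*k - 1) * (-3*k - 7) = 9*k^3 + 9*k^2 - 25*k + 7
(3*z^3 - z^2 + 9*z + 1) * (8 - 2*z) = -6*z^4 + 26*z^3 - 26*z^2 + 70*z + 8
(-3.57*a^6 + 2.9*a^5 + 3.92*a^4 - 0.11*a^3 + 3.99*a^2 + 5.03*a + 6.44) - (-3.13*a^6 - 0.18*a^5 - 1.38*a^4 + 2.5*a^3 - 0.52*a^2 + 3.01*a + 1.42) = -0.44*a^6 + 3.08*a^5 + 5.3*a^4 - 2.61*a^3 + 4.51*a^2 + 2.02*a + 5.02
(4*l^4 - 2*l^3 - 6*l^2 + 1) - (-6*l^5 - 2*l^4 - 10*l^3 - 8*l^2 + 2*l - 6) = 6*l^5 + 6*l^4 + 8*l^3 + 2*l^2 - 2*l + 7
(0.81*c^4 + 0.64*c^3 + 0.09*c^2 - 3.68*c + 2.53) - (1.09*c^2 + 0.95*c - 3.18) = 0.81*c^4 + 0.64*c^3 - 1.0*c^2 - 4.63*c + 5.71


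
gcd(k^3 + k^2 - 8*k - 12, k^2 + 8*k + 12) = k + 2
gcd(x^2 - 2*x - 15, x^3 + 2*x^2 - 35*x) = x - 5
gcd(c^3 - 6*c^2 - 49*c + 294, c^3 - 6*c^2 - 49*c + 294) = c^3 - 6*c^2 - 49*c + 294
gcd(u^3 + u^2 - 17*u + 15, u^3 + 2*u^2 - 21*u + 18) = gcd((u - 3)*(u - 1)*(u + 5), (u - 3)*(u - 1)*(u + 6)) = u^2 - 4*u + 3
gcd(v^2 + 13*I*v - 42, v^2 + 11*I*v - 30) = v + 6*I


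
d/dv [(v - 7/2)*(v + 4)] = 2*v + 1/2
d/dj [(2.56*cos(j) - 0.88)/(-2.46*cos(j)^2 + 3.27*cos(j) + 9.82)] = (-6.2976*cos(j)^2 + 4.3296*cos(j) - 28.0168)*sin(j)/(6.0516*cos(j)^4 - 16.0884*cos(j)^3 - 37.6215*cos(j)^2 + 64.2228*cos(j) + 96.4324)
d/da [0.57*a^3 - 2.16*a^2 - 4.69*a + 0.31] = 1.71*a^2 - 4.32*a - 4.69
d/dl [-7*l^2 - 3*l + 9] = -14*l - 3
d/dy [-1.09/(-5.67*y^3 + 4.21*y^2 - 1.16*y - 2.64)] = (-18.5409*y^2 + 9.1778*y - 1.2644)/(5.67*y^3 - 4.21*y^2 + 1.16*y + 2.64)^2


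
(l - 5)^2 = l^2 - 10*l + 25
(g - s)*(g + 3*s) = g^2 + 2*g*s - 3*s^2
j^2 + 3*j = j*(j + 3)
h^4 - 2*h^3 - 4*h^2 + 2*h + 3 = (h - 3)*(h - 1)*(h + 1)^2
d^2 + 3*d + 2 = (d + 1)*(d + 2)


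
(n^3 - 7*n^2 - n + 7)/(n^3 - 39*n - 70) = (n^2 - 1)/(n^2 + 7*n + 10)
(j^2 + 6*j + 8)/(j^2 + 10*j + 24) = (j + 2)/(j + 6)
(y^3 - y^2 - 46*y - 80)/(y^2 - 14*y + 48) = (y^2 + 7*y + 10)/(y - 6)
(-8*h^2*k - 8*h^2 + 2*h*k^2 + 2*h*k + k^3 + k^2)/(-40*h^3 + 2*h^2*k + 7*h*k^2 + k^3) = (k + 1)/(5*h + k)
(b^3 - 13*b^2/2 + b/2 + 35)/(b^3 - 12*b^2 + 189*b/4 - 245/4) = 2*(b + 2)/(2*b - 7)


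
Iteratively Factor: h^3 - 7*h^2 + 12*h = (h - 3)*(h^2 - 4*h) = (h - 4)*(h - 3)*(h)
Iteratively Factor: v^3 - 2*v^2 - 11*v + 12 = (v + 3)*(v^2 - 5*v + 4) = (v - 1)*(v + 3)*(v - 4)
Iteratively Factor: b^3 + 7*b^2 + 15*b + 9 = (b + 3)*(b^2 + 4*b + 3) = (b + 1)*(b + 3)*(b + 3)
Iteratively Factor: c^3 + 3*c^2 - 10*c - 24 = (c - 3)*(c^2 + 6*c + 8) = (c - 3)*(c + 4)*(c + 2)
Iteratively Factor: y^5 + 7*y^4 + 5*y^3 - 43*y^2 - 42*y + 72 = (y - 2)*(y^4 + 9*y^3 + 23*y^2 + 3*y - 36) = (y - 2)*(y + 4)*(y^3 + 5*y^2 + 3*y - 9) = (y - 2)*(y - 1)*(y + 4)*(y^2 + 6*y + 9) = (y - 2)*(y - 1)*(y + 3)*(y + 4)*(y + 3)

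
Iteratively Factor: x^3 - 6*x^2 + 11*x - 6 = (x - 2)*(x^2 - 4*x + 3) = (x - 3)*(x - 2)*(x - 1)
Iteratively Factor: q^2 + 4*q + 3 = (q + 1)*(q + 3)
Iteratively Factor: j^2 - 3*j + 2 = (j - 1)*(j - 2)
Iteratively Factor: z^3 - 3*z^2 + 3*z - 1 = (z - 1)*(z^2 - 2*z + 1) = (z - 1)^2*(z - 1)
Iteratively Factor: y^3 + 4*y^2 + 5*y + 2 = (y + 1)*(y^2 + 3*y + 2) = (y + 1)^2*(y + 2)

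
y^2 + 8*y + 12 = (y + 2)*(y + 6)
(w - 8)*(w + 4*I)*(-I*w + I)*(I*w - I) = w^4 - 10*w^3 + 4*I*w^3 + 17*w^2 - 40*I*w^2 - 8*w + 68*I*w - 32*I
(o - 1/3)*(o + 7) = o^2 + 20*o/3 - 7/3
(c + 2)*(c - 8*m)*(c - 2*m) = c^3 - 10*c^2*m + 2*c^2 + 16*c*m^2 - 20*c*m + 32*m^2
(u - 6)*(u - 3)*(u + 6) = u^3 - 3*u^2 - 36*u + 108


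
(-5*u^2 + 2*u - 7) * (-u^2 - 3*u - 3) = 5*u^4 + 13*u^3 + 16*u^2 + 15*u + 21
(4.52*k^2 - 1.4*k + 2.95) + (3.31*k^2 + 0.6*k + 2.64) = 7.83*k^2 - 0.8*k + 5.59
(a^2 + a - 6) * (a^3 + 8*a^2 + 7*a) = a^5 + 9*a^4 + 9*a^3 - 41*a^2 - 42*a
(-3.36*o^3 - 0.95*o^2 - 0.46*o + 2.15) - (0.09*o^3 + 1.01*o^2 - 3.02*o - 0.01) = -3.45*o^3 - 1.96*o^2 + 2.56*o + 2.16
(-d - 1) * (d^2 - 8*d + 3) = -d^3 + 7*d^2 + 5*d - 3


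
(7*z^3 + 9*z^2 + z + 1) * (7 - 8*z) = -56*z^4 - 23*z^3 + 55*z^2 - z + 7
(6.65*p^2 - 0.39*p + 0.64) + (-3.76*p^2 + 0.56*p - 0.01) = 2.89*p^2 + 0.17*p + 0.63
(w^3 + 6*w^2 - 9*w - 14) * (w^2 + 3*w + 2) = w^5 + 9*w^4 + 11*w^3 - 29*w^2 - 60*w - 28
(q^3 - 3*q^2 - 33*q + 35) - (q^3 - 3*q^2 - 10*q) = 35 - 23*q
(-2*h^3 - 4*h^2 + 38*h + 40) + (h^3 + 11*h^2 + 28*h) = -h^3 + 7*h^2 + 66*h + 40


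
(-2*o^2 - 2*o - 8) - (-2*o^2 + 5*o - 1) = -7*o - 7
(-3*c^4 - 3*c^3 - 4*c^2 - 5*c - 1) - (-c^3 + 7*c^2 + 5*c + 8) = -3*c^4 - 2*c^3 - 11*c^2 - 10*c - 9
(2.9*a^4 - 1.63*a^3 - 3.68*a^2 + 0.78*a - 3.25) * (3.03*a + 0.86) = 8.787*a^5 - 2.4449*a^4 - 12.5522*a^3 - 0.8014*a^2 - 9.1767*a - 2.795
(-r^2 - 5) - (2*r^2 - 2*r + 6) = -3*r^2 + 2*r - 11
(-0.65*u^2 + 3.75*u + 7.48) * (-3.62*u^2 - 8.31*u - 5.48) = 2.353*u^4 - 8.1735*u^3 - 54.6781*u^2 - 82.7088*u - 40.9904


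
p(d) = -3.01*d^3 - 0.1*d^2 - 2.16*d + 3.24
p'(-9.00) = -731.79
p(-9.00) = 2208.87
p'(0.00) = -2.16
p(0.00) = 3.24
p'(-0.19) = -2.45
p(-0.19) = 3.67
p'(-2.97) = -81.22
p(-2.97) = 87.63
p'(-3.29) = -99.24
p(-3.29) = 116.45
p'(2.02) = -39.41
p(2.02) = -26.34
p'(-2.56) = -60.83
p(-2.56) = 58.61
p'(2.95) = -81.33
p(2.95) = -81.28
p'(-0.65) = -5.85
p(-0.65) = 5.43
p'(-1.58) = -24.39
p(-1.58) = 18.28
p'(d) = -9.03*d^2 - 0.2*d - 2.16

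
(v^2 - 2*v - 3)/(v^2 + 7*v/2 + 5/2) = 2*(v - 3)/(2*v + 5)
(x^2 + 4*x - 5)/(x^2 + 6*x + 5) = (x - 1)/(x + 1)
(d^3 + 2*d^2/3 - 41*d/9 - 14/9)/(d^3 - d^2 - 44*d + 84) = (d^2 + 8*d/3 + 7/9)/(d^2 + d - 42)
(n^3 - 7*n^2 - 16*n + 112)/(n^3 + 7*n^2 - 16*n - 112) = (n - 7)/(n + 7)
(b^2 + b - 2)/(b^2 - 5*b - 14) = (b - 1)/(b - 7)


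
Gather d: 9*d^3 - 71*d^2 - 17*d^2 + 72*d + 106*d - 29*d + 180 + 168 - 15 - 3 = 9*d^3 - 88*d^2 + 149*d + 330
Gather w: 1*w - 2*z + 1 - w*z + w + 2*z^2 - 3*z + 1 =w*(2 - z) + 2*z^2 - 5*z + 2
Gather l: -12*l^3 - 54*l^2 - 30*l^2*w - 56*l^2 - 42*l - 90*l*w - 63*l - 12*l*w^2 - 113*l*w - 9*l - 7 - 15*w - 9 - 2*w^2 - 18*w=-12*l^3 + l^2*(-30*w - 110) + l*(-12*w^2 - 203*w - 114) - 2*w^2 - 33*w - 16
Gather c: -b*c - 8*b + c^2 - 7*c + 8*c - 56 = -8*b + c^2 + c*(1 - b) - 56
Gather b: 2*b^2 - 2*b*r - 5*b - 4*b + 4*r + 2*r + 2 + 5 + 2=2*b^2 + b*(-2*r - 9) + 6*r + 9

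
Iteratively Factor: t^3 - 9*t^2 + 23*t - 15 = (t - 5)*(t^2 - 4*t + 3) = (t - 5)*(t - 3)*(t - 1)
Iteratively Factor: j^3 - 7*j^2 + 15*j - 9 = (j - 1)*(j^2 - 6*j + 9) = (j - 3)*(j - 1)*(j - 3)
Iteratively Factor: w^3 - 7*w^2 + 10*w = (w)*(w^2 - 7*w + 10) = w*(w - 2)*(w - 5)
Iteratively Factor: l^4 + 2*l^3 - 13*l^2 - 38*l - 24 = (l - 4)*(l^3 + 6*l^2 + 11*l + 6) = (l - 4)*(l + 2)*(l^2 + 4*l + 3) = (l - 4)*(l + 1)*(l + 2)*(l + 3)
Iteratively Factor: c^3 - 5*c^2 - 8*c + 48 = (c - 4)*(c^2 - c - 12) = (c - 4)^2*(c + 3)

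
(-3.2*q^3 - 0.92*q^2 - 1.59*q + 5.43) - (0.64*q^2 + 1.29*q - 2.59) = -3.2*q^3 - 1.56*q^2 - 2.88*q + 8.02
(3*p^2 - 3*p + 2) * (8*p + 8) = 24*p^3 - 8*p + 16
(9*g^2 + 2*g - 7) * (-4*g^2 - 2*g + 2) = -36*g^4 - 26*g^3 + 42*g^2 + 18*g - 14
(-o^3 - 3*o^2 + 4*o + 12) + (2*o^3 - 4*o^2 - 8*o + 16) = o^3 - 7*o^2 - 4*o + 28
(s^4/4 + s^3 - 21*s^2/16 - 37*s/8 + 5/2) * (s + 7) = s^5/4 + 11*s^4/4 + 91*s^3/16 - 221*s^2/16 - 239*s/8 + 35/2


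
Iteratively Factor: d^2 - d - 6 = (d + 2)*(d - 3)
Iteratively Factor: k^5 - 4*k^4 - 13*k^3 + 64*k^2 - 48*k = (k - 3)*(k^4 - k^3 - 16*k^2 + 16*k) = (k - 3)*(k + 4)*(k^3 - 5*k^2 + 4*k) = (k - 4)*(k - 3)*(k + 4)*(k^2 - k) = k*(k - 4)*(k - 3)*(k + 4)*(k - 1)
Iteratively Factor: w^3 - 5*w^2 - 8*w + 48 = (w + 3)*(w^2 - 8*w + 16) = (w - 4)*(w + 3)*(w - 4)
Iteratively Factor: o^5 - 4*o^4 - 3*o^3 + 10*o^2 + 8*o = (o - 4)*(o^4 - 3*o^2 - 2*o) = (o - 4)*(o - 2)*(o^3 + 2*o^2 + o) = o*(o - 4)*(o - 2)*(o^2 + 2*o + 1) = o*(o - 4)*(o - 2)*(o + 1)*(o + 1)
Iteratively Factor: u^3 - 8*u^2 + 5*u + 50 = (u - 5)*(u^2 - 3*u - 10) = (u - 5)^2*(u + 2)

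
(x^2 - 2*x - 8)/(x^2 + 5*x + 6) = (x - 4)/(x + 3)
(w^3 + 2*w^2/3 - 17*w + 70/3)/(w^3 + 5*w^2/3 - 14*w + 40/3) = (3*w - 7)/(3*w - 4)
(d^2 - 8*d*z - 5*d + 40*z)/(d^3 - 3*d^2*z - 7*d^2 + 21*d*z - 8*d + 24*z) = (d^2 - 8*d*z - 5*d + 40*z)/(d^3 - 3*d^2*z - 7*d^2 + 21*d*z - 8*d + 24*z)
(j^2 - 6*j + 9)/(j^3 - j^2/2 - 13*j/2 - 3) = 2*(j - 3)/(2*j^2 + 5*j + 2)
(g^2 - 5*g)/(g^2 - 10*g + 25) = g/(g - 5)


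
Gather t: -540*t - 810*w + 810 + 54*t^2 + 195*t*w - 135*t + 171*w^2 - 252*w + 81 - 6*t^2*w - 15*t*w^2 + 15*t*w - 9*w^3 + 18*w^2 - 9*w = t^2*(54 - 6*w) + t*(-15*w^2 + 210*w - 675) - 9*w^3 + 189*w^2 - 1071*w + 891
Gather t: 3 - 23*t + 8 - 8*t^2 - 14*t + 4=-8*t^2 - 37*t + 15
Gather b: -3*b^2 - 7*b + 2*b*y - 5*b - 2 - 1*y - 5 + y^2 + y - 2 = -3*b^2 + b*(2*y - 12) + y^2 - 9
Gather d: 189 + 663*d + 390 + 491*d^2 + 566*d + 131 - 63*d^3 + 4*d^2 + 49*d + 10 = -63*d^3 + 495*d^2 + 1278*d + 720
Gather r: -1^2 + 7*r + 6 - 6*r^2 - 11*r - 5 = -6*r^2 - 4*r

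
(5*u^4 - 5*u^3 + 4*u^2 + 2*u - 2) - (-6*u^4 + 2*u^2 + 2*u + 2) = 11*u^4 - 5*u^3 + 2*u^2 - 4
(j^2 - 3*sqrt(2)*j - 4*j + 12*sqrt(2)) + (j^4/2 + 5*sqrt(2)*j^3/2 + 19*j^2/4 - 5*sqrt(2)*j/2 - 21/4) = j^4/2 + 5*sqrt(2)*j^3/2 + 23*j^2/4 - 11*sqrt(2)*j/2 - 4*j - 21/4 + 12*sqrt(2)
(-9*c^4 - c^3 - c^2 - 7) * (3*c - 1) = -27*c^5 + 6*c^4 - 2*c^3 + c^2 - 21*c + 7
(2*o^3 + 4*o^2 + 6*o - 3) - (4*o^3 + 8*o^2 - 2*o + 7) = -2*o^3 - 4*o^2 + 8*o - 10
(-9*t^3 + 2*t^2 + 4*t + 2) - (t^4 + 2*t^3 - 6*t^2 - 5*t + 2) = -t^4 - 11*t^3 + 8*t^2 + 9*t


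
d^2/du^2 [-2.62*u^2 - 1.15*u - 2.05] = -5.24000000000000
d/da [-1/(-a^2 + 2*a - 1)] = 2*(1 - a)/(a^2 - 2*a + 1)^2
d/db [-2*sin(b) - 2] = -2*cos(b)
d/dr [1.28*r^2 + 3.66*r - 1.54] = 2.56*r + 3.66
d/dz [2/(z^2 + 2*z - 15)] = 4*(-z - 1)/(z^2 + 2*z - 15)^2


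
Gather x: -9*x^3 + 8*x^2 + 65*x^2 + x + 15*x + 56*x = -9*x^3 + 73*x^2 + 72*x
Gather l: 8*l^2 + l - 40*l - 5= 8*l^2 - 39*l - 5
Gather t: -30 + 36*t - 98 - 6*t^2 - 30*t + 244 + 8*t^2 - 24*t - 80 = 2*t^2 - 18*t + 36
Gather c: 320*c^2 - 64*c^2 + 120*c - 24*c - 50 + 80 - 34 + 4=256*c^2 + 96*c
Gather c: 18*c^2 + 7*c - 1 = 18*c^2 + 7*c - 1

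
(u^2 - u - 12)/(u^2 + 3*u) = (u - 4)/u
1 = 1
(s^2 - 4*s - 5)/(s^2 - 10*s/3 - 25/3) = 3*(s + 1)/(3*s + 5)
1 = 1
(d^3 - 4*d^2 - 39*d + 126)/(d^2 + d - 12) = (d^2 - d - 42)/(d + 4)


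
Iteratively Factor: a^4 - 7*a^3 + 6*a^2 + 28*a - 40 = (a - 2)*(a^3 - 5*a^2 - 4*a + 20) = (a - 2)*(a + 2)*(a^2 - 7*a + 10) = (a - 2)^2*(a + 2)*(a - 5)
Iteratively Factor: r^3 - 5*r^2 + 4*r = (r - 1)*(r^2 - 4*r) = (r - 4)*(r - 1)*(r)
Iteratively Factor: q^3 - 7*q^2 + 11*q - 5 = (q - 5)*(q^2 - 2*q + 1) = (q - 5)*(q - 1)*(q - 1)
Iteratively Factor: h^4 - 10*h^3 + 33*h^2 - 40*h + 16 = (h - 1)*(h^3 - 9*h^2 + 24*h - 16) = (h - 1)^2*(h^2 - 8*h + 16) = (h - 4)*(h - 1)^2*(h - 4)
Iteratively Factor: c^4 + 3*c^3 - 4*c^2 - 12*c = (c + 3)*(c^3 - 4*c) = (c - 2)*(c + 3)*(c^2 + 2*c) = (c - 2)*(c + 2)*(c + 3)*(c)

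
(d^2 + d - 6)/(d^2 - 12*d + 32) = (d^2 + d - 6)/(d^2 - 12*d + 32)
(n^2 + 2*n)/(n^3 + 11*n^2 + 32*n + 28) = n/(n^2 + 9*n + 14)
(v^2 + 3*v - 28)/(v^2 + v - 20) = (v + 7)/(v + 5)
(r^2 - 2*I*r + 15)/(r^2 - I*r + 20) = (r + 3*I)/(r + 4*I)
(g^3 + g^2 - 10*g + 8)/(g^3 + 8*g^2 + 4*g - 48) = (g - 1)/(g + 6)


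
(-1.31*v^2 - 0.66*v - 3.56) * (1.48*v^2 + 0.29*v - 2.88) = -1.9388*v^4 - 1.3567*v^3 - 1.6874*v^2 + 0.8684*v + 10.2528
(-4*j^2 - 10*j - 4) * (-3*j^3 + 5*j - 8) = 12*j^5 + 30*j^4 - 8*j^3 - 18*j^2 + 60*j + 32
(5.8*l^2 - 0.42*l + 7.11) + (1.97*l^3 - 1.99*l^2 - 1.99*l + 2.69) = 1.97*l^3 + 3.81*l^2 - 2.41*l + 9.8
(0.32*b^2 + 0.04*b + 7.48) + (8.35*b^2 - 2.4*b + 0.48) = 8.67*b^2 - 2.36*b + 7.96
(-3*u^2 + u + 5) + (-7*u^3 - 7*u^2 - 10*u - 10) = -7*u^3 - 10*u^2 - 9*u - 5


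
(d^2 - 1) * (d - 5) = d^3 - 5*d^2 - d + 5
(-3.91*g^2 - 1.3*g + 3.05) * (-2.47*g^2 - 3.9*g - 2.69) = 9.6577*g^4 + 18.46*g^3 + 8.0544*g^2 - 8.398*g - 8.2045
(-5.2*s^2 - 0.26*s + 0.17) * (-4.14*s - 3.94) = 21.528*s^3 + 21.5644*s^2 + 0.3206*s - 0.6698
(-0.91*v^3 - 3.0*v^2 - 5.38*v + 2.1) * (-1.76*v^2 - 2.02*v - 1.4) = 1.6016*v^5 + 7.1182*v^4 + 16.8028*v^3 + 11.3716*v^2 + 3.29*v - 2.94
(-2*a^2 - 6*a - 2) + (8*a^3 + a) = 8*a^3 - 2*a^2 - 5*a - 2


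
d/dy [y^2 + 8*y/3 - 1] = 2*y + 8/3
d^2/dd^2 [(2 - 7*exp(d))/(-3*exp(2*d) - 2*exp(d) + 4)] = (63*exp(4*d) - 114*exp(3*d) + 468*exp(2*d) - 48*exp(d) + 96)*exp(d)/(27*exp(6*d) + 54*exp(5*d) - 72*exp(4*d) - 136*exp(3*d) + 96*exp(2*d) + 96*exp(d) - 64)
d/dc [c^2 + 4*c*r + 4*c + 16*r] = 2*c + 4*r + 4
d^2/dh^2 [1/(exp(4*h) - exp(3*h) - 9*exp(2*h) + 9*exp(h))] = ((-16*exp(3*h) + 9*exp(2*h) + 36*exp(h) - 9)*(exp(3*h) - exp(2*h) - 9*exp(h) + 9) + 2*(4*exp(3*h) - 3*exp(2*h) - 18*exp(h) + 9)^2)*exp(-h)/(exp(3*h) - exp(2*h) - 9*exp(h) + 9)^3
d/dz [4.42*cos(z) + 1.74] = -4.42*sin(z)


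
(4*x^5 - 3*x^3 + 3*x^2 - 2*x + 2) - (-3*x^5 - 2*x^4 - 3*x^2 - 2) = 7*x^5 + 2*x^4 - 3*x^3 + 6*x^2 - 2*x + 4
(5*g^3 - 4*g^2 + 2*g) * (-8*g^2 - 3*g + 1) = -40*g^5 + 17*g^4 + g^3 - 10*g^2 + 2*g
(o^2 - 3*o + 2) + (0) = o^2 - 3*o + 2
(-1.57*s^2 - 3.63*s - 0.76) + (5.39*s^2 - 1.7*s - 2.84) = 3.82*s^2 - 5.33*s - 3.6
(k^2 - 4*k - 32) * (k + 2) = k^3 - 2*k^2 - 40*k - 64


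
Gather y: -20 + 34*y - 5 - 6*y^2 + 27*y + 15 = -6*y^2 + 61*y - 10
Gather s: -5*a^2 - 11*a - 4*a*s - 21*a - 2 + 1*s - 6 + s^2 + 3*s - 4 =-5*a^2 - 32*a + s^2 + s*(4 - 4*a) - 12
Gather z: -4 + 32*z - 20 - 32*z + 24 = 0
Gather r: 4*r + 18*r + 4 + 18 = 22*r + 22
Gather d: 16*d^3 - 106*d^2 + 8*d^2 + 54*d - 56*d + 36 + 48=16*d^3 - 98*d^2 - 2*d + 84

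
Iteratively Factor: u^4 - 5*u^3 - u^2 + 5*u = (u - 1)*(u^3 - 4*u^2 - 5*u) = u*(u - 1)*(u^2 - 4*u - 5) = u*(u - 5)*(u - 1)*(u + 1)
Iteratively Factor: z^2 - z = (z - 1)*(z)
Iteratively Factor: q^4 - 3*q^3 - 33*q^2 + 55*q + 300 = (q - 5)*(q^3 + 2*q^2 - 23*q - 60) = (q - 5)*(q + 4)*(q^2 - 2*q - 15) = (q - 5)^2*(q + 4)*(q + 3)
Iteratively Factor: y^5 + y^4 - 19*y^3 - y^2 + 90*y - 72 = (y - 1)*(y^4 + 2*y^3 - 17*y^2 - 18*y + 72) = (y - 3)*(y - 1)*(y^3 + 5*y^2 - 2*y - 24) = (y - 3)*(y - 1)*(y + 3)*(y^2 + 2*y - 8) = (y - 3)*(y - 2)*(y - 1)*(y + 3)*(y + 4)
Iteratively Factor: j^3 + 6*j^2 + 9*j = (j + 3)*(j^2 + 3*j) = j*(j + 3)*(j + 3)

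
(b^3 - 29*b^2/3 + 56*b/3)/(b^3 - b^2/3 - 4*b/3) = (-3*b^2 + 29*b - 56)/(-3*b^2 + b + 4)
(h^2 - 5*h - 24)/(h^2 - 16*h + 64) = (h + 3)/(h - 8)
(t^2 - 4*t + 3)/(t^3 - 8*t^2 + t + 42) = (t - 1)/(t^2 - 5*t - 14)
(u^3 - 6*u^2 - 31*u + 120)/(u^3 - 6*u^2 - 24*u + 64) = (u^2 + 2*u - 15)/(u^2 + 2*u - 8)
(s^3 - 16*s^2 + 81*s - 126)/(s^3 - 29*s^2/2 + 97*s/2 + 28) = 2*(s^2 - 9*s + 18)/(2*s^2 - 15*s - 8)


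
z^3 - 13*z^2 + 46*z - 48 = (z - 8)*(z - 3)*(z - 2)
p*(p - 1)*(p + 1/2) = p^3 - p^2/2 - p/2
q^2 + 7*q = q*(q + 7)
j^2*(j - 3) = j^3 - 3*j^2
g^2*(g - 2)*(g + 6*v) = g^4 + 6*g^3*v - 2*g^3 - 12*g^2*v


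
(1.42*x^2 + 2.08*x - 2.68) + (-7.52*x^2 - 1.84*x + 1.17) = -6.1*x^2 + 0.24*x - 1.51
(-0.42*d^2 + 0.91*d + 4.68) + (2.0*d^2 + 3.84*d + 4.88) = 1.58*d^2 + 4.75*d + 9.56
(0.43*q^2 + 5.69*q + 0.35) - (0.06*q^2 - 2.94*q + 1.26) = 0.37*q^2 + 8.63*q - 0.91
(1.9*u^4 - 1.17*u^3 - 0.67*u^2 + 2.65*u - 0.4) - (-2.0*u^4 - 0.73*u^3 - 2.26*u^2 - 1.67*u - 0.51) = 3.9*u^4 - 0.44*u^3 + 1.59*u^2 + 4.32*u + 0.11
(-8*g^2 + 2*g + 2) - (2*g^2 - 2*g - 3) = -10*g^2 + 4*g + 5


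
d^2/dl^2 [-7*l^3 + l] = -42*l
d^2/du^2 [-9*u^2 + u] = -18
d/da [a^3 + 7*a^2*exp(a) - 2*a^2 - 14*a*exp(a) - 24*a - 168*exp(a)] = 7*a^2*exp(a) + 3*a^2 - 4*a - 182*exp(a) - 24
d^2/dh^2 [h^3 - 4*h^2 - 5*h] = 6*h - 8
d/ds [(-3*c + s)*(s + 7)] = -3*c + 2*s + 7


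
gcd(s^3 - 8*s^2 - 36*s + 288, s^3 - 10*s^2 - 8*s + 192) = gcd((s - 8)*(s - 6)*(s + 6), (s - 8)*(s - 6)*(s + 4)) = s^2 - 14*s + 48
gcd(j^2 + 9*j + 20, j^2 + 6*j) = 1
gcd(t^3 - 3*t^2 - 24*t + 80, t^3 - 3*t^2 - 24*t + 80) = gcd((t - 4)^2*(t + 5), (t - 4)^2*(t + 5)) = t^3 - 3*t^2 - 24*t + 80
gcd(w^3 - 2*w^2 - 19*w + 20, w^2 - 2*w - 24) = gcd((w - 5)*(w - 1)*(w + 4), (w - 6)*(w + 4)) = w + 4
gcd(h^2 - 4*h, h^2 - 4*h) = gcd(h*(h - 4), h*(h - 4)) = h^2 - 4*h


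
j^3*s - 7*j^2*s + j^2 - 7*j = j*(j - 7)*(j*s + 1)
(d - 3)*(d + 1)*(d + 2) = d^3 - 7*d - 6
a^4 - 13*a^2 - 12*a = a*(a - 4)*(a + 1)*(a + 3)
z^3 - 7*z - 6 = (z - 3)*(z + 1)*(z + 2)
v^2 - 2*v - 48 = (v - 8)*(v + 6)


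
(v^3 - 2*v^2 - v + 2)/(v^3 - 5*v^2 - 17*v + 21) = (v^2 - v - 2)/(v^2 - 4*v - 21)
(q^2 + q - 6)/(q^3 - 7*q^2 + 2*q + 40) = (q^2 + q - 6)/(q^3 - 7*q^2 + 2*q + 40)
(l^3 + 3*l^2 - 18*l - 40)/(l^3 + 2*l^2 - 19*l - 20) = (l + 2)/(l + 1)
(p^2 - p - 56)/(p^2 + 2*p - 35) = (p - 8)/(p - 5)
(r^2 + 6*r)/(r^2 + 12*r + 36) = r/(r + 6)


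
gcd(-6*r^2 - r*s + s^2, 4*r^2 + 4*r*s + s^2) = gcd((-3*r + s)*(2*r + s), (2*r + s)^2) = 2*r + s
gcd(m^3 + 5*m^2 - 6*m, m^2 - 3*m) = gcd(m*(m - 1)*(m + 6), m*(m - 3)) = m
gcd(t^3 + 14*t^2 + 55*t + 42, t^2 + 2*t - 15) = 1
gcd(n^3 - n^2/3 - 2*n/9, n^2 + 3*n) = n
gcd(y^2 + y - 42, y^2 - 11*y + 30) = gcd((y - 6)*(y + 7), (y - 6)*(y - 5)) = y - 6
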